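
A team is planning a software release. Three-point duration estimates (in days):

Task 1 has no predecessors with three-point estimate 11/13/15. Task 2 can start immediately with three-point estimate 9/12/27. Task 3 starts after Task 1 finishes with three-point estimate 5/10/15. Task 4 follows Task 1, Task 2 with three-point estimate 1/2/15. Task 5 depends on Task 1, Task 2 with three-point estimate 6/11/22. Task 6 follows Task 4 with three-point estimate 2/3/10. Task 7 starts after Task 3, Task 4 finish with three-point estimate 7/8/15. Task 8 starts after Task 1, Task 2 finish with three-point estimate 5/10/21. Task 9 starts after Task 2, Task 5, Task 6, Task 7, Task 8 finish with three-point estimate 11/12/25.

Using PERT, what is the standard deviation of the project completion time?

te_Task 1 = (11 + 4·13 + 15)/6 = 78/6 = 13; σ²_Task 1 = ((15−11)/6)² = 0.444
te_Task 2 = (9 + 4·12 + 27)/6 = 84/6 = 14; σ²_Task 2 = ((27−9)/6)² = 9.000
te_Task 3 = (5 + 4·10 + 15)/6 = 60/6 = 10; σ²_Task 3 = ((15−5)/6)² = 2.778
te_Task 4 = (1 + 4·2 + 15)/6 = 24/6 = 4; σ²_Task 4 = ((15−1)/6)² = 5.444
te_Task 5 = (6 + 4·11 + 22)/6 = 72/6 = 12; σ²_Task 5 = ((22−6)/6)² = 7.111
te_Task 6 = (2 + 4·3 + 10)/6 = 24/6 = 4; σ²_Task 6 = ((10−2)/6)² = 1.778
te_Task 7 = (7 + 4·8 + 15)/6 = 54/6 = 9; σ²_Task 7 = ((15−7)/6)² = 1.778
te_Task 8 = (5 + 4·10 + 21)/6 = 66/6 = 11; σ²_Task 8 = ((21−5)/6)² = 7.111
te_Task 9 = (11 + 4·12 + 25)/6 = 84/6 = 14; σ²_Task 9 = ((25−11)/6)² = 5.444

Forward pass:
ES_Task 1 = 0; EF_Task 1 = 13
ES_Task 2 = 0; EF_Task 2 = 14
ES_Task 3 = 13; EF_Task 3 = 13+10 = 23
ES_Task 4 = max(EF_Task 1=13, EF_Task 2=14) = 14; EF_Task 4 = 14+4 = 18
ES_Task 5 = max(EF_Task 1=13, EF_Task 2=14) = 14; EF_Task 5 = 14+12 = 26
ES_Task 6 = 18; EF_Task 6 = 18+4 = 22
ES_Task 7 = max(EF_Task 3=23, EF_Task 4=18) = 23; EF_Task 7 = 23+9 = 32
ES_Task 8 = max(EF_Task 1=13, EF_Task 2=14) = 14; EF_Task 8 = 14+11 = 25
ES_Task 9 = max(EF_Task 2=14, EF_Task 5=26, EF_Task 6=22, EF_Task 7=32, EF_Task 8=25) = 32; EF_Task 9 = 32+14 = 46
Expected project duration μ = 46 days. Critical path: Task 1 → Task 3 → Task 7 → Task 9.

Variance along critical path = 0.444 + 2.778 + 1.778 + 5.444 = 10.444
σ = √10.444 = 3.232 days

3.23 days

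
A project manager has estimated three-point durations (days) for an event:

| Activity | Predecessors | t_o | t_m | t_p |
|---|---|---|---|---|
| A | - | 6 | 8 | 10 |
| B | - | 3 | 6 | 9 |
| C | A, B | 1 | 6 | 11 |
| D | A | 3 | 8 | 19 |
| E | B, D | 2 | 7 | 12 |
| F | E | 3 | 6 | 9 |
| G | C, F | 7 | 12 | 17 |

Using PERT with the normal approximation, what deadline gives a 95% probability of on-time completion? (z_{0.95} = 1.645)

48.2 days

te_A = (6 + 4·8 + 10)/6 = 48/6 = 8; σ²_A = ((10−6)/6)² = 0.444
te_B = (3 + 4·6 + 9)/6 = 36/6 = 6; σ²_B = ((9−3)/6)² = 1.000
te_C = (1 + 4·6 + 11)/6 = 36/6 = 6; σ²_C = ((11−1)/6)² = 2.778
te_D = (3 + 4·8 + 19)/6 = 54/6 = 9; σ²_D = ((19−3)/6)² = 7.111
te_E = (2 + 4·7 + 12)/6 = 42/6 = 7; σ²_E = ((12−2)/6)² = 2.778
te_F = (3 + 4·6 + 9)/6 = 36/6 = 6; σ²_F = ((9−3)/6)² = 1.000
te_G = (7 + 4·12 + 17)/6 = 72/6 = 12; σ²_G = ((17−7)/6)² = 2.778

Forward pass:
ES_A = 0; EF_A = 8
ES_B = 0; EF_B = 6
ES_C = max(EF_A=8, EF_B=6) = 8; EF_C = 8+6 = 14
ES_D = 8; EF_D = 8+9 = 17
ES_E = max(EF_B=6, EF_D=17) = 17; EF_E = 17+7 = 24
ES_F = 24; EF_F = 24+6 = 30
ES_G = max(EF_C=14, EF_F=30) = 30; EF_G = 30+12 = 42
Expected project duration μ = 42 days. Critical path: A → D → E → F → G.

Variance along critical path = 0.444 + 7.111 + 2.778 + 1.000 + 2.778 = 14.111; σ = 3.756 days.
D = μ + z·σ = 42 + 1.645·3.756 = 48.2 days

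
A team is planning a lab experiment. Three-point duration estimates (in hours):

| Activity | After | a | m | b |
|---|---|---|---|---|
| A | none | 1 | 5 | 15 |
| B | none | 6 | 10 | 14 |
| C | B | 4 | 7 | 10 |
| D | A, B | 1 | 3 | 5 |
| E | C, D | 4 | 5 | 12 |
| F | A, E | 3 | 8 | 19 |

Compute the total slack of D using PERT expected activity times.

4 hours

te_A = (1 + 4·5 + 15)/6 = 36/6 = 6
te_B = (6 + 4·10 + 14)/6 = 60/6 = 10
te_C = (4 + 4·7 + 10)/6 = 42/6 = 7
te_D = (1 + 4·3 + 5)/6 = 18/6 = 3
te_E = (4 + 4·5 + 12)/6 = 36/6 = 6
te_F = (3 + 4·8 + 19)/6 = 54/6 = 9

Forward pass:
ES_A = 0; EF_A = 6
ES_B = 0; EF_B = 10
ES_C = 10; EF_C = 10+7 = 17
ES_D = max(EF_A=6, EF_B=10) = 10; EF_D = 10+3 = 13
ES_E = max(EF_C=17, EF_D=13) = 17; EF_E = 17+6 = 23
ES_F = max(EF_A=6, EF_E=23) = 23; EF_F = 23+9 = 32
Expected project duration μ = 32 hours. Critical path: B → C → E → F.

Backward pass:
LF_F = 32; LS_F = 32−9 = 23
LF_E = LS_F = 23; LS_E = 23−6 = 17
LF_D = LS_E = 17; LS_D = 17−3 = 14
LF_C = LS_E = 17; LS_C = 17−7 = 10
LF_B = min(LS_C=10, LS_D=14) = 10; LS_B = 10−10 = 0
LF_A = min(LS_D=14, LS_F=23) = 14; LS_A = 14−6 = 8
Slack_D = LS_D − ES_D = 14 − 10 = 4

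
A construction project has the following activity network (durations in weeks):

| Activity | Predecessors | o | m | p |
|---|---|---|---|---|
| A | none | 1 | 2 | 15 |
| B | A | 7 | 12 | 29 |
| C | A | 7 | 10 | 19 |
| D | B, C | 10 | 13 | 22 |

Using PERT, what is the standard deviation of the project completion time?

4.78 weeks

te_A = (1 + 4·2 + 15)/6 = 24/6 = 4; σ²_A = ((15−1)/6)² = 5.444
te_B = (7 + 4·12 + 29)/6 = 84/6 = 14; σ²_B = ((29−7)/6)² = 13.444
te_C = (7 + 4·10 + 19)/6 = 66/6 = 11; σ²_C = ((19−7)/6)² = 4.000
te_D = (10 + 4·13 + 22)/6 = 84/6 = 14; σ²_D = ((22−10)/6)² = 4.000

Forward pass:
ES_A = 0; EF_A = 4
ES_B = 4; EF_B = 4+14 = 18
ES_C = 4; EF_C = 4+11 = 15
ES_D = max(EF_B=18, EF_C=15) = 18; EF_D = 18+14 = 32
Expected project duration μ = 32 weeks. Critical path: A → B → D.

Variance along critical path = 5.444 + 13.444 + 4.000 = 22.889
σ = √22.889 = 4.784 weeks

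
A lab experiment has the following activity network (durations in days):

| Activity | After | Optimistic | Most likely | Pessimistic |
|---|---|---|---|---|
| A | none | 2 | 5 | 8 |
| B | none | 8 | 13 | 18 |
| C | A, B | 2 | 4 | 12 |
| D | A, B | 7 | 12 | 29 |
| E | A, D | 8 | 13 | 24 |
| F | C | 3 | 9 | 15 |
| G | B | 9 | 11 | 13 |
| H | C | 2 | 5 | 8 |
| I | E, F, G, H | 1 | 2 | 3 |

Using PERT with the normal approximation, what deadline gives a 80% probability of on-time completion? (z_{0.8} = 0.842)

te_A = (2 + 4·5 + 8)/6 = 30/6 = 5; σ²_A = ((8−2)/6)² = 1.000
te_B = (8 + 4·13 + 18)/6 = 78/6 = 13; σ²_B = ((18−8)/6)² = 2.778
te_C = (2 + 4·4 + 12)/6 = 30/6 = 5; σ²_C = ((12−2)/6)² = 2.778
te_D = (7 + 4·12 + 29)/6 = 84/6 = 14; σ²_D = ((29−7)/6)² = 13.444
te_E = (8 + 4·13 + 24)/6 = 84/6 = 14; σ²_E = ((24−8)/6)² = 7.111
te_F = (3 + 4·9 + 15)/6 = 54/6 = 9; σ²_F = ((15−3)/6)² = 4.000
te_G = (9 + 4·11 + 13)/6 = 66/6 = 11; σ²_G = ((13−9)/6)² = 0.444
te_H = (2 + 4·5 + 8)/6 = 30/6 = 5; σ²_H = ((8−2)/6)² = 1.000
te_I = (1 + 4·2 + 3)/6 = 12/6 = 2; σ²_I = ((3−1)/6)² = 0.111

Forward pass:
ES_A = 0; EF_A = 5
ES_B = 0; EF_B = 13
ES_C = max(EF_A=5, EF_B=13) = 13; EF_C = 13+5 = 18
ES_D = max(EF_A=5, EF_B=13) = 13; EF_D = 13+14 = 27
ES_E = max(EF_A=5, EF_D=27) = 27; EF_E = 27+14 = 41
ES_F = 18; EF_F = 18+9 = 27
ES_G = 13; EF_G = 13+11 = 24
ES_H = 18; EF_H = 18+5 = 23
ES_I = max(EF_E=41, EF_F=27, EF_G=24, EF_H=23) = 41; EF_I = 41+2 = 43
Expected project duration μ = 43 days. Critical path: B → D → E → I.

Variance along critical path = 2.778 + 13.444 + 7.111 + 0.111 = 23.444; σ = 4.842 days.
D = μ + z·σ = 43 + 0.842·4.842 = 47.1 days

47.1 days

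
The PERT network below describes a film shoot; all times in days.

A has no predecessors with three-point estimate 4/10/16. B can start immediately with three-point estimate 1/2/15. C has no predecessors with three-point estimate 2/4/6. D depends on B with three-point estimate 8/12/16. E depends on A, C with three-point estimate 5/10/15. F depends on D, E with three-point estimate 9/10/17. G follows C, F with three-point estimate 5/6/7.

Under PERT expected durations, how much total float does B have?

te_A = (4 + 4·10 + 16)/6 = 60/6 = 10
te_B = (1 + 4·2 + 15)/6 = 24/6 = 4
te_C = (2 + 4·4 + 6)/6 = 24/6 = 4
te_D = (8 + 4·12 + 16)/6 = 72/6 = 12
te_E = (5 + 4·10 + 15)/6 = 60/6 = 10
te_F = (9 + 4·10 + 17)/6 = 66/6 = 11
te_G = (5 + 4·6 + 7)/6 = 36/6 = 6

Forward pass:
ES_A = 0; EF_A = 10
ES_B = 0; EF_B = 4
ES_C = 0; EF_C = 4
ES_D = 4; EF_D = 4+12 = 16
ES_E = max(EF_A=10, EF_C=4) = 10; EF_E = 10+10 = 20
ES_F = max(EF_D=16, EF_E=20) = 20; EF_F = 20+11 = 31
ES_G = max(EF_C=4, EF_F=31) = 31; EF_G = 31+6 = 37
Expected project duration μ = 37 days. Critical path: A → E → F → G.

Backward pass:
LF_G = 37; LS_G = 37−6 = 31
LF_F = LS_G = 31; LS_F = 31−11 = 20
LF_E = LS_F = 20; LS_E = 20−10 = 10
LF_D = LS_F = 20; LS_D = 20−12 = 8
LF_C = min(LS_E=10, LS_G=31) = 10; LS_C = 10−4 = 6
LF_B = LS_D = 8; LS_B = 8−4 = 4
LF_A = LS_E = 10; LS_A = 10−10 = 0
Slack_B = LS_B − ES_B = 4 − 0 = 4

4 days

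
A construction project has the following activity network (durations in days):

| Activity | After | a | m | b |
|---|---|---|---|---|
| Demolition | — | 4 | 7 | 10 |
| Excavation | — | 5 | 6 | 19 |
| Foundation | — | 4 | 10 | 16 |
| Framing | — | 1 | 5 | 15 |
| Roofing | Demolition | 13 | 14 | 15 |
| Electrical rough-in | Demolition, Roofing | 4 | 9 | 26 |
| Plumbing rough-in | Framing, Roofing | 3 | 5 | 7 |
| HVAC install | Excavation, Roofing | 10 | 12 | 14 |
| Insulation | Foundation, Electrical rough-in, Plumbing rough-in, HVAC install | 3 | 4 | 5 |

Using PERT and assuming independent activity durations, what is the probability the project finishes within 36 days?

te_Demolition = (4 + 4·7 + 10)/6 = 42/6 = 7; σ²_Demolition = ((10−4)/6)² = 1.000
te_Excavation = (5 + 4·6 + 19)/6 = 48/6 = 8; σ²_Excavation = ((19−5)/6)² = 5.444
te_Foundation = (4 + 4·10 + 16)/6 = 60/6 = 10; σ²_Foundation = ((16−4)/6)² = 4.000
te_Framing = (1 + 4·5 + 15)/6 = 36/6 = 6; σ²_Framing = ((15−1)/6)² = 5.444
te_Roofing = (13 + 4·14 + 15)/6 = 84/6 = 14; σ²_Roofing = ((15−13)/6)² = 0.111
te_Electrical rough-in = (4 + 4·9 + 26)/6 = 66/6 = 11; σ²_Electrical rough-in = ((26−4)/6)² = 13.444
te_Plumbing rough-in = (3 + 4·5 + 7)/6 = 30/6 = 5; σ²_Plumbing rough-in = ((7−3)/6)² = 0.444
te_HVAC install = (10 + 4·12 + 14)/6 = 72/6 = 12; σ²_HVAC install = ((14−10)/6)² = 0.444
te_Insulation = (3 + 4·4 + 5)/6 = 24/6 = 4; σ²_Insulation = ((5−3)/6)² = 0.111

Forward pass:
ES_Demolition = 0; EF_Demolition = 7
ES_Excavation = 0; EF_Excavation = 8
ES_Foundation = 0; EF_Foundation = 10
ES_Framing = 0; EF_Framing = 6
ES_Roofing = 7; EF_Roofing = 7+14 = 21
ES_Electrical rough-in = max(EF_Demolition=7, EF_Roofing=21) = 21; EF_Electrical rough-in = 21+11 = 32
ES_Plumbing rough-in = max(EF_Framing=6, EF_Roofing=21) = 21; EF_Plumbing rough-in = 21+5 = 26
ES_HVAC install = max(EF_Excavation=8, EF_Roofing=21) = 21; EF_HVAC install = 21+12 = 33
ES_Insulation = max(EF_Foundation=10, EF_Electrical rough-in=32, EF_Plumbing rough-in=26, EF_HVAC install=33) = 33; EF_Insulation = 33+4 = 37
Expected project duration μ = 37 days. Critical path: Demolition → Roofing → HVAC install → Insulation.

Variance along critical path = 1.000 + 0.111 + 0.444 + 0.111 = 1.667; σ = √1.667 = 1.291 days.
Z = (36 − 37) / 1.291 = -0.775
P(T ≤ 36) = Φ(-0.775) ≈ 0.219

0.219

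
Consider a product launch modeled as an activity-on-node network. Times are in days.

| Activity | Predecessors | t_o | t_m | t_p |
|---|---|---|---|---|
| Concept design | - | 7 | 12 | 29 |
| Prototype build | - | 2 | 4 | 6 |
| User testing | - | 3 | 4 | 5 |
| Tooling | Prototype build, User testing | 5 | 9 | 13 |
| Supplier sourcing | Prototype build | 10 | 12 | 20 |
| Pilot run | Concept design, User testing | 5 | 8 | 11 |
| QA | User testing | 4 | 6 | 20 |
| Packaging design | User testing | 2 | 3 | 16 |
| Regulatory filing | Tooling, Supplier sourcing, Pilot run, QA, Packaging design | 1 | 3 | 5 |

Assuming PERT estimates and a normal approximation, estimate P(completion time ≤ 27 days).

0.698

te_Concept design = (7 + 4·12 + 29)/6 = 84/6 = 14; σ²_Concept design = ((29−7)/6)² = 13.444
te_Prototype build = (2 + 4·4 + 6)/6 = 24/6 = 4; σ²_Prototype build = ((6−2)/6)² = 0.444
te_User testing = (3 + 4·4 + 5)/6 = 24/6 = 4; σ²_User testing = ((5−3)/6)² = 0.111
te_Tooling = (5 + 4·9 + 13)/6 = 54/6 = 9; σ²_Tooling = ((13−5)/6)² = 1.778
te_Supplier sourcing = (10 + 4·12 + 20)/6 = 78/6 = 13; σ²_Supplier sourcing = ((20−10)/6)² = 2.778
te_Pilot run = (5 + 4·8 + 11)/6 = 48/6 = 8; σ²_Pilot run = ((11−5)/6)² = 1.000
te_QA = (4 + 4·6 + 20)/6 = 48/6 = 8; σ²_QA = ((20−4)/6)² = 7.111
te_Packaging design = (2 + 4·3 + 16)/6 = 30/6 = 5; σ²_Packaging design = ((16−2)/6)² = 5.444
te_Regulatory filing = (1 + 4·3 + 5)/6 = 18/6 = 3; σ²_Regulatory filing = ((5−1)/6)² = 0.444

Forward pass:
ES_Concept design = 0; EF_Concept design = 14
ES_Prototype build = 0; EF_Prototype build = 4
ES_User testing = 0; EF_User testing = 4
ES_Tooling = max(EF_Prototype build=4, EF_User testing=4) = 4; EF_Tooling = 4+9 = 13
ES_Supplier sourcing = 4; EF_Supplier sourcing = 4+13 = 17
ES_Pilot run = max(EF_Concept design=14, EF_User testing=4) = 14; EF_Pilot run = 14+8 = 22
ES_QA = 4; EF_QA = 4+8 = 12
ES_Packaging design = 4; EF_Packaging design = 4+5 = 9
ES_Regulatory filing = max(EF_Tooling=13, EF_Supplier sourcing=17, EF_Pilot run=22, EF_QA=12, EF_Packaging design=9) = 22; EF_Regulatory filing = 22+3 = 25
Expected project duration μ = 25 days. Critical path: Concept design → Pilot run → Regulatory filing.

Variance along critical path = 13.444 + 1.000 + 0.444 = 14.889; σ = √14.889 = 3.859 days.
Z = (27 − 25) / 3.859 = 0.518
P(T ≤ 27) = Φ(0.518) ≈ 0.698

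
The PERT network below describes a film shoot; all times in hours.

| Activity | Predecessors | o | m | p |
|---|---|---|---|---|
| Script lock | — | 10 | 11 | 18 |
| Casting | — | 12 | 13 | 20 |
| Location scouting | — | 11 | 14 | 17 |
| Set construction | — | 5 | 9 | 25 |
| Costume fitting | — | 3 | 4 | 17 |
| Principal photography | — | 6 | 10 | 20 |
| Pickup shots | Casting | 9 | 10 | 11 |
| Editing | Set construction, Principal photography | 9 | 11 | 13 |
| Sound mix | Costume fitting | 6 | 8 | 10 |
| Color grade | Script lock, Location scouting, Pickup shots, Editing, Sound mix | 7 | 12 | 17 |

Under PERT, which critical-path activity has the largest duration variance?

Color grade

te_Script lock = (10 + 4·11 + 18)/6 = 72/6 = 12; σ²_Script lock = ((18−10)/6)² = 1.778
te_Casting = (12 + 4·13 + 20)/6 = 84/6 = 14; σ²_Casting = ((20−12)/6)² = 1.778
te_Location scouting = (11 + 4·14 + 17)/6 = 84/6 = 14; σ²_Location scouting = ((17−11)/6)² = 1.000
te_Set construction = (5 + 4·9 + 25)/6 = 66/6 = 11; σ²_Set construction = ((25−5)/6)² = 11.111
te_Costume fitting = (3 + 4·4 + 17)/6 = 36/6 = 6; σ²_Costume fitting = ((17−3)/6)² = 5.444
te_Principal photography = (6 + 4·10 + 20)/6 = 66/6 = 11; σ²_Principal photography = ((20−6)/6)² = 5.444
te_Pickup shots = (9 + 4·10 + 11)/6 = 60/6 = 10; σ²_Pickup shots = ((11−9)/6)² = 0.111
te_Editing = (9 + 4·11 + 13)/6 = 66/6 = 11; σ²_Editing = ((13−9)/6)² = 0.444
te_Sound mix = (6 + 4·8 + 10)/6 = 48/6 = 8; σ²_Sound mix = ((10−6)/6)² = 0.444
te_Color grade = (7 + 4·12 + 17)/6 = 72/6 = 12; σ²_Color grade = ((17−7)/6)² = 2.778

Forward pass:
ES_Script lock = 0; EF_Script lock = 12
ES_Casting = 0; EF_Casting = 14
ES_Location scouting = 0; EF_Location scouting = 14
ES_Set construction = 0; EF_Set construction = 11
ES_Costume fitting = 0; EF_Costume fitting = 6
ES_Principal photography = 0; EF_Principal photography = 11
ES_Pickup shots = 14; EF_Pickup shots = 14+10 = 24
ES_Editing = max(EF_Set construction=11, EF_Principal photography=11) = 11; EF_Editing = 11+11 = 22
ES_Sound mix = 6; EF_Sound mix = 6+8 = 14
ES_Color grade = max(EF_Script lock=12, EF_Location scouting=14, EF_Pickup shots=24, EF_Editing=22, EF_Sound mix=14) = 24; EF_Color grade = 24+12 = 36
Expected project duration μ = 36 hours. Critical path: Casting → Pickup shots → Color grade.

Variances on critical path: σ²_Casting=1.778, σ²_Pickup shots=0.111, σ²_Color grade=2.778.
Largest is σ²_Color grade = 2.778.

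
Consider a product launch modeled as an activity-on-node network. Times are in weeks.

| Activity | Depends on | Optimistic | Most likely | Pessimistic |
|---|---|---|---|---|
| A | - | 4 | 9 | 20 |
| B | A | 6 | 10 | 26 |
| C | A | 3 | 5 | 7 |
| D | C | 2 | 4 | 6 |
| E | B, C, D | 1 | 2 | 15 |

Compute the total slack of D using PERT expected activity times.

te_A = (4 + 4·9 + 20)/6 = 60/6 = 10
te_B = (6 + 4·10 + 26)/6 = 72/6 = 12
te_C = (3 + 4·5 + 7)/6 = 30/6 = 5
te_D = (2 + 4·4 + 6)/6 = 24/6 = 4
te_E = (1 + 4·2 + 15)/6 = 24/6 = 4

Forward pass:
ES_A = 0; EF_A = 10
ES_B = 10; EF_B = 10+12 = 22
ES_C = 10; EF_C = 10+5 = 15
ES_D = 15; EF_D = 15+4 = 19
ES_E = max(EF_B=22, EF_C=15, EF_D=19) = 22; EF_E = 22+4 = 26
Expected project duration μ = 26 weeks. Critical path: A → B → E.

Backward pass:
LF_E = 26; LS_E = 26−4 = 22
LF_D = LS_E = 22; LS_D = 22−4 = 18
LF_C = min(LS_D=18, LS_E=22) = 18; LS_C = 18−5 = 13
LF_B = LS_E = 22; LS_B = 22−12 = 10
LF_A = min(LS_B=10, LS_C=13) = 10; LS_A = 10−10 = 0
Slack_D = LS_D − ES_D = 18 − 15 = 3

3 weeks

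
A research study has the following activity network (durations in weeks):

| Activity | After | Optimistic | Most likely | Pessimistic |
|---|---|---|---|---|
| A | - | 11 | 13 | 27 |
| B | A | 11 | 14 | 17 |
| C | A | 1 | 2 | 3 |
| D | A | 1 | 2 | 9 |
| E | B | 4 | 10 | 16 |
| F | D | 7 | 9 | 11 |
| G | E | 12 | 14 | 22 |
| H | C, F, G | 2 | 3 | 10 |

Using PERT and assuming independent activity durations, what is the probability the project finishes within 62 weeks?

0.836

te_A = (11 + 4·13 + 27)/6 = 90/6 = 15; σ²_A = ((27−11)/6)² = 7.111
te_B = (11 + 4·14 + 17)/6 = 84/6 = 14; σ²_B = ((17−11)/6)² = 1.000
te_C = (1 + 4·2 + 3)/6 = 12/6 = 2; σ²_C = ((3−1)/6)² = 0.111
te_D = (1 + 4·2 + 9)/6 = 18/6 = 3; σ²_D = ((9−1)/6)² = 1.778
te_E = (4 + 4·10 + 16)/6 = 60/6 = 10; σ²_E = ((16−4)/6)² = 4.000
te_F = (7 + 4·9 + 11)/6 = 54/6 = 9; σ²_F = ((11−7)/6)² = 0.444
te_G = (12 + 4·14 + 22)/6 = 90/6 = 15; σ²_G = ((22−12)/6)² = 2.778
te_H = (2 + 4·3 + 10)/6 = 24/6 = 4; σ²_H = ((10−2)/6)² = 1.778

Forward pass:
ES_A = 0; EF_A = 15
ES_B = 15; EF_B = 15+14 = 29
ES_C = 15; EF_C = 15+2 = 17
ES_D = 15; EF_D = 15+3 = 18
ES_E = 29; EF_E = 29+10 = 39
ES_F = 18; EF_F = 18+9 = 27
ES_G = 39; EF_G = 39+15 = 54
ES_H = max(EF_C=17, EF_F=27, EF_G=54) = 54; EF_H = 54+4 = 58
Expected project duration μ = 58 weeks. Critical path: A → B → E → G → H.

Variance along critical path = 7.111 + 1.000 + 4.000 + 2.778 + 1.778 = 16.667; σ = √16.667 = 4.082 weeks.
Z = (62 − 58) / 4.082 = 0.980
P(T ≤ 62) = Φ(0.980) ≈ 0.836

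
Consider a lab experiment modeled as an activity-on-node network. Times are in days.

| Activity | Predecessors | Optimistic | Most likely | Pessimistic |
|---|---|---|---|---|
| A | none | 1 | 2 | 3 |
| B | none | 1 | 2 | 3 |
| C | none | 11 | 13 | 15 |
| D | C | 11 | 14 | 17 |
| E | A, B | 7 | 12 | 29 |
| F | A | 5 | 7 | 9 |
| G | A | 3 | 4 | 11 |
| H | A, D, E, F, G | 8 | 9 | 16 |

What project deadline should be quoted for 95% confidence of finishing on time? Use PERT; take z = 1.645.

40.0 days

te_A = (1 + 4·2 + 3)/6 = 12/6 = 2; σ²_A = ((3−1)/6)² = 0.111
te_B = (1 + 4·2 + 3)/6 = 12/6 = 2; σ²_B = ((3−1)/6)² = 0.111
te_C = (11 + 4·13 + 15)/6 = 78/6 = 13; σ²_C = ((15−11)/6)² = 0.444
te_D = (11 + 4·14 + 17)/6 = 84/6 = 14; σ²_D = ((17−11)/6)² = 1.000
te_E = (7 + 4·12 + 29)/6 = 84/6 = 14; σ²_E = ((29−7)/6)² = 13.444
te_F = (5 + 4·7 + 9)/6 = 42/6 = 7; σ²_F = ((9−5)/6)² = 0.444
te_G = (3 + 4·4 + 11)/6 = 30/6 = 5; σ²_G = ((11−3)/6)² = 1.778
te_H = (8 + 4·9 + 16)/6 = 60/6 = 10; σ²_H = ((16−8)/6)² = 1.778

Forward pass:
ES_A = 0; EF_A = 2
ES_B = 0; EF_B = 2
ES_C = 0; EF_C = 13
ES_D = 13; EF_D = 13+14 = 27
ES_E = max(EF_A=2, EF_B=2) = 2; EF_E = 2+14 = 16
ES_F = 2; EF_F = 2+7 = 9
ES_G = 2; EF_G = 2+5 = 7
ES_H = max(EF_A=2, EF_D=27, EF_E=16, EF_F=9, EF_G=7) = 27; EF_H = 27+10 = 37
Expected project duration μ = 37 days. Critical path: C → D → H.

Variance along critical path = 0.444 + 1.000 + 1.778 = 3.222; σ = 1.795 days.
D = μ + z·σ = 37 + 1.645·1.795 = 40.0 days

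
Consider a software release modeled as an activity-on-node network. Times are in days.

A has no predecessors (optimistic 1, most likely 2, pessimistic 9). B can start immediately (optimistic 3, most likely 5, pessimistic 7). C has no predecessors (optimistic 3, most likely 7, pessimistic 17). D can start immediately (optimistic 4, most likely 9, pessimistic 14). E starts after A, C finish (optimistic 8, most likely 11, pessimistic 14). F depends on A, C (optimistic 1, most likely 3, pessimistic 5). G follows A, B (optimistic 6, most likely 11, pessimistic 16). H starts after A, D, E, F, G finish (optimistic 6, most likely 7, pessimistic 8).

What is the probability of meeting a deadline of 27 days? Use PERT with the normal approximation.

te_A = (1 + 4·2 + 9)/6 = 18/6 = 3; σ²_A = ((9−1)/6)² = 1.778
te_B = (3 + 4·5 + 7)/6 = 30/6 = 5; σ²_B = ((7−3)/6)² = 0.444
te_C = (3 + 4·7 + 17)/6 = 48/6 = 8; σ²_C = ((17−3)/6)² = 5.444
te_D = (4 + 4·9 + 14)/6 = 54/6 = 9; σ²_D = ((14−4)/6)² = 2.778
te_E = (8 + 4·11 + 14)/6 = 66/6 = 11; σ²_E = ((14−8)/6)² = 1.000
te_F = (1 + 4·3 + 5)/6 = 18/6 = 3; σ²_F = ((5−1)/6)² = 0.444
te_G = (6 + 4·11 + 16)/6 = 66/6 = 11; σ²_G = ((16−6)/6)² = 2.778
te_H = (6 + 4·7 + 8)/6 = 42/6 = 7; σ²_H = ((8−6)/6)² = 0.111

Forward pass:
ES_A = 0; EF_A = 3
ES_B = 0; EF_B = 5
ES_C = 0; EF_C = 8
ES_D = 0; EF_D = 9
ES_E = max(EF_A=3, EF_C=8) = 8; EF_E = 8+11 = 19
ES_F = max(EF_A=3, EF_C=8) = 8; EF_F = 8+3 = 11
ES_G = max(EF_A=3, EF_B=5) = 5; EF_G = 5+11 = 16
ES_H = max(EF_A=3, EF_D=9, EF_E=19, EF_F=11, EF_G=16) = 19; EF_H = 19+7 = 26
Expected project duration μ = 26 days. Critical path: C → E → H.

Variance along critical path = 5.444 + 1.000 + 0.111 = 6.556; σ = √6.556 = 2.560 days.
Z = (27 − 26) / 2.560 = 0.391
P(T ≤ 27) = Φ(0.391) ≈ 0.652

0.652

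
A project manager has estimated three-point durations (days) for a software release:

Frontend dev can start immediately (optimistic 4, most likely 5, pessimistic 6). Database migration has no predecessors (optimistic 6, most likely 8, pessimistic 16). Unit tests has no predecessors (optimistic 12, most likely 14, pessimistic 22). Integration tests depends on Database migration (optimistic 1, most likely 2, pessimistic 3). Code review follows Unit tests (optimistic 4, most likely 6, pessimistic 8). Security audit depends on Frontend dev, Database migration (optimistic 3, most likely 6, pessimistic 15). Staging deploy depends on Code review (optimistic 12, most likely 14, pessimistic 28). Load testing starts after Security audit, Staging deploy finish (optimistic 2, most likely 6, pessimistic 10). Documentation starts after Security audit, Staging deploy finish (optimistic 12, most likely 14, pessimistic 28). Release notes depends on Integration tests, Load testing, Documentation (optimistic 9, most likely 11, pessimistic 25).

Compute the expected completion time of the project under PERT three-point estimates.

te_Frontend dev = (4 + 4·5 + 6)/6 = 30/6 = 5
te_Database migration = (6 + 4·8 + 16)/6 = 54/6 = 9
te_Unit tests = (12 + 4·14 + 22)/6 = 90/6 = 15
te_Integration tests = (1 + 4·2 + 3)/6 = 12/6 = 2
te_Code review = (4 + 4·6 + 8)/6 = 36/6 = 6
te_Security audit = (3 + 4·6 + 15)/6 = 42/6 = 7
te_Staging deploy = (12 + 4·14 + 28)/6 = 96/6 = 16
te_Load testing = (2 + 4·6 + 10)/6 = 36/6 = 6
te_Documentation = (12 + 4·14 + 28)/6 = 96/6 = 16
te_Release notes = (9 + 4·11 + 25)/6 = 78/6 = 13

Forward pass:
ES_Frontend dev = 0; EF_Frontend dev = 5
ES_Database migration = 0; EF_Database migration = 9
ES_Unit tests = 0; EF_Unit tests = 15
ES_Integration tests = 9; EF_Integration tests = 9+2 = 11
ES_Code review = 15; EF_Code review = 15+6 = 21
ES_Security audit = max(EF_Frontend dev=5, EF_Database migration=9) = 9; EF_Security audit = 9+7 = 16
ES_Staging deploy = 21; EF_Staging deploy = 21+16 = 37
ES_Load testing = max(EF_Security audit=16, EF_Staging deploy=37) = 37; EF_Load testing = 37+6 = 43
ES_Documentation = max(EF_Security audit=16, EF_Staging deploy=37) = 37; EF_Documentation = 37+16 = 53
ES_Release notes = max(EF_Integration tests=11, EF_Load testing=43, EF_Documentation=53) = 53; EF_Release notes = 53+13 = 66
Expected project duration μ = 66 days. Critical path: Unit tests → Code review → Staging deploy → Documentation → Release notes.

66 days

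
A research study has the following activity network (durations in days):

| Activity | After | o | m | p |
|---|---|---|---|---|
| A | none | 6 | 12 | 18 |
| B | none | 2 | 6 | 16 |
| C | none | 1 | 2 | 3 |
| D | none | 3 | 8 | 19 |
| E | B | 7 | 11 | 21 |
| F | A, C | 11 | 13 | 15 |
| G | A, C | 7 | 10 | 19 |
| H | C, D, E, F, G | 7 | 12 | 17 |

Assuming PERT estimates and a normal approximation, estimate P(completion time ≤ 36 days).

te_A = (6 + 4·12 + 18)/6 = 72/6 = 12; σ²_A = ((18−6)/6)² = 4.000
te_B = (2 + 4·6 + 16)/6 = 42/6 = 7; σ²_B = ((16−2)/6)² = 5.444
te_C = (1 + 4·2 + 3)/6 = 12/6 = 2; σ²_C = ((3−1)/6)² = 0.111
te_D = (3 + 4·8 + 19)/6 = 54/6 = 9; σ²_D = ((19−3)/6)² = 7.111
te_E = (7 + 4·11 + 21)/6 = 72/6 = 12; σ²_E = ((21−7)/6)² = 5.444
te_F = (11 + 4·13 + 15)/6 = 78/6 = 13; σ²_F = ((15−11)/6)² = 0.444
te_G = (7 + 4·10 + 19)/6 = 66/6 = 11; σ²_G = ((19−7)/6)² = 4.000
te_H = (7 + 4·12 + 17)/6 = 72/6 = 12; σ²_H = ((17−7)/6)² = 2.778

Forward pass:
ES_A = 0; EF_A = 12
ES_B = 0; EF_B = 7
ES_C = 0; EF_C = 2
ES_D = 0; EF_D = 9
ES_E = 7; EF_E = 7+12 = 19
ES_F = max(EF_A=12, EF_C=2) = 12; EF_F = 12+13 = 25
ES_G = max(EF_A=12, EF_C=2) = 12; EF_G = 12+11 = 23
ES_H = max(EF_C=2, EF_D=9, EF_E=19, EF_F=25, EF_G=23) = 25; EF_H = 25+12 = 37
Expected project duration μ = 37 days. Critical path: A → F → H.

Variance along critical path = 4.000 + 0.444 + 2.778 = 7.222; σ = √7.222 = 2.687 days.
Z = (36 − 37) / 2.687 = -0.372
P(T ≤ 36) = Φ(-0.372) ≈ 0.355

0.355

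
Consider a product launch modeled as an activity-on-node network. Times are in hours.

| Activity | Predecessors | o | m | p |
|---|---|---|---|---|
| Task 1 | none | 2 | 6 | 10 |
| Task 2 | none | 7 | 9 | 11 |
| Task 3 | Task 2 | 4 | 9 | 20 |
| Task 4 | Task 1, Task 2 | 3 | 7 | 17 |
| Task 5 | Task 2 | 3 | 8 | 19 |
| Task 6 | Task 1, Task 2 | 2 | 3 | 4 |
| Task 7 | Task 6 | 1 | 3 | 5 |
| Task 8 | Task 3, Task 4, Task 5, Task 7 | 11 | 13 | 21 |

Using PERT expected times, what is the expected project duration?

te_Task 1 = (2 + 4·6 + 10)/6 = 36/6 = 6
te_Task 2 = (7 + 4·9 + 11)/6 = 54/6 = 9
te_Task 3 = (4 + 4·9 + 20)/6 = 60/6 = 10
te_Task 4 = (3 + 4·7 + 17)/6 = 48/6 = 8
te_Task 5 = (3 + 4·8 + 19)/6 = 54/6 = 9
te_Task 6 = (2 + 4·3 + 4)/6 = 18/6 = 3
te_Task 7 = (1 + 4·3 + 5)/6 = 18/6 = 3
te_Task 8 = (11 + 4·13 + 21)/6 = 84/6 = 14

Forward pass:
ES_Task 1 = 0; EF_Task 1 = 6
ES_Task 2 = 0; EF_Task 2 = 9
ES_Task 3 = 9; EF_Task 3 = 9+10 = 19
ES_Task 4 = max(EF_Task 1=6, EF_Task 2=9) = 9; EF_Task 4 = 9+8 = 17
ES_Task 5 = 9; EF_Task 5 = 9+9 = 18
ES_Task 6 = max(EF_Task 1=6, EF_Task 2=9) = 9; EF_Task 6 = 9+3 = 12
ES_Task 7 = 12; EF_Task 7 = 12+3 = 15
ES_Task 8 = max(EF_Task 3=19, EF_Task 4=17, EF_Task 5=18, EF_Task 7=15) = 19; EF_Task 8 = 19+14 = 33
Expected project duration μ = 33 hours. Critical path: Task 2 → Task 3 → Task 8.

33 hours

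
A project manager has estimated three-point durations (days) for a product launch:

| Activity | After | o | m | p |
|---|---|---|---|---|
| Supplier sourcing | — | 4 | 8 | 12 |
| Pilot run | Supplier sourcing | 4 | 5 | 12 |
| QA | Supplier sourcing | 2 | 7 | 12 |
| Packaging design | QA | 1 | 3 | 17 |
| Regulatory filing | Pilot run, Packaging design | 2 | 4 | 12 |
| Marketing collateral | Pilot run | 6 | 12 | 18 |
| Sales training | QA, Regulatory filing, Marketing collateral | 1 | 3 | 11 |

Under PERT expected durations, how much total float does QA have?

te_Supplier sourcing = (4 + 4·8 + 12)/6 = 48/6 = 8
te_Pilot run = (4 + 4·5 + 12)/6 = 36/6 = 6
te_QA = (2 + 4·7 + 12)/6 = 42/6 = 7
te_Packaging design = (1 + 4·3 + 17)/6 = 30/6 = 5
te_Regulatory filing = (2 + 4·4 + 12)/6 = 30/6 = 5
te_Marketing collateral = (6 + 4·12 + 18)/6 = 72/6 = 12
te_Sales training = (1 + 4·3 + 11)/6 = 24/6 = 4

Forward pass:
ES_Supplier sourcing = 0; EF_Supplier sourcing = 8
ES_Pilot run = 8; EF_Pilot run = 8+6 = 14
ES_QA = 8; EF_QA = 8+7 = 15
ES_Packaging design = 15; EF_Packaging design = 15+5 = 20
ES_Regulatory filing = max(EF_Pilot run=14, EF_Packaging design=20) = 20; EF_Regulatory filing = 20+5 = 25
ES_Marketing collateral = 14; EF_Marketing collateral = 14+12 = 26
ES_Sales training = max(EF_QA=15, EF_Regulatory filing=25, EF_Marketing collateral=26) = 26; EF_Sales training = 26+4 = 30
Expected project duration μ = 30 days. Critical path: Supplier sourcing → Pilot run → Marketing collateral → Sales training.

Backward pass:
LF_Sales training = 30; LS_Sales training = 30−4 = 26
LF_Marketing collateral = LS_Sales training = 26; LS_Marketing collateral = 26−12 = 14
LF_Regulatory filing = LS_Sales training = 26; LS_Regulatory filing = 26−5 = 21
LF_Packaging design = LS_Regulatory filing = 21; LS_Packaging design = 21−5 = 16
LF_QA = min(LS_Packaging design=16, LS_Sales training=26) = 16; LS_QA = 16−7 = 9
LF_Pilot run = min(LS_Regulatory filing=21, LS_Marketing collateral=14) = 14; LS_Pilot run = 14−6 = 8
LF_Supplier sourcing = min(LS_Pilot run=8, LS_QA=9) = 8; LS_Supplier sourcing = 8−8 = 0
Slack_QA = LS_QA − ES_QA = 9 − 8 = 1

1 days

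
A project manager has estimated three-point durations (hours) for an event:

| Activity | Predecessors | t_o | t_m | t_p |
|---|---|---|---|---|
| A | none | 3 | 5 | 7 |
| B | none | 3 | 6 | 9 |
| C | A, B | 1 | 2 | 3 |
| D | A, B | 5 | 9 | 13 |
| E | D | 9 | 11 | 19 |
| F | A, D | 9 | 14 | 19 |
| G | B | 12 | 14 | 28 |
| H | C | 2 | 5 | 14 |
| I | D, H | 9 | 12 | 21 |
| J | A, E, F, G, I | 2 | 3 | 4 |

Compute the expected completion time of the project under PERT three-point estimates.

te_A = (3 + 4·5 + 7)/6 = 30/6 = 5
te_B = (3 + 4·6 + 9)/6 = 36/6 = 6
te_C = (1 + 4·2 + 3)/6 = 12/6 = 2
te_D = (5 + 4·9 + 13)/6 = 54/6 = 9
te_E = (9 + 4·11 + 19)/6 = 72/6 = 12
te_F = (9 + 4·14 + 19)/6 = 84/6 = 14
te_G = (12 + 4·14 + 28)/6 = 96/6 = 16
te_H = (2 + 4·5 + 14)/6 = 36/6 = 6
te_I = (9 + 4·12 + 21)/6 = 78/6 = 13
te_J = (2 + 4·3 + 4)/6 = 18/6 = 3

Forward pass:
ES_A = 0; EF_A = 5
ES_B = 0; EF_B = 6
ES_C = max(EF_A=5, EF_B=6) = 6; EF_C = 6+2 = 8
ES_D = max(EF_A=5, EF_B=6) = 6; EF_D = 6+9 = 15
ES_E = 15; EF_E = 15+12 = 27
ES_F = max(EF_A=5, EF_D=15) = 15; EF_F = 15+14 = 29
ES_G = 6; EF_G = 6+16 = 22
ES_H = 8; EF_H = 8+6 = 14
ES_I = max(EF_D=15, EF_H=14) = 15; EF_I = 15+13 = 28
ES_J = max(EF_A=5, EF_E=27, EF_F=29, EF_G=22, EF_I=28) = 29; EF_J = 29+3 = 32
Expected project duration μ = 32 hours. Critical path: B → D → F → J.

32 hours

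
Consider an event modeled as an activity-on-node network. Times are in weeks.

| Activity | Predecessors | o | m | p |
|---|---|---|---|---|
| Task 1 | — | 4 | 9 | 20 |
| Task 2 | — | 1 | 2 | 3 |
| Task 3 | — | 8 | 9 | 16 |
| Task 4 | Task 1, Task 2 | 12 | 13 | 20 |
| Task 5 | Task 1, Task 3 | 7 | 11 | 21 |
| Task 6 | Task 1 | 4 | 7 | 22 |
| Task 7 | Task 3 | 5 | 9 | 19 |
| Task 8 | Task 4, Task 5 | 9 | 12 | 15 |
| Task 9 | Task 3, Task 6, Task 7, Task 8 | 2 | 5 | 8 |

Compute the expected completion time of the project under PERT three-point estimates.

te_Task 1 = (4 + 4·9 + 20)/6 = 60/6 = 10
te_Task 2 = (1 + 4·2 + 3)/6 = 12/6 = 2
te_Task 3 = (8 + 4·9 + 16)/6 = 60/6 = 10
te_Task 4 = (12 + 4·13 + 20)/6 = 84/6 = 14
te_Task 5 = (7 + 4·11 + 21)/6 = 72/6 = 12
te_Task 6 = (4 + 4·7 + 22)/6 = 54/6 = 9
te_Task 7 = (5 + 4·9 + 19)/6 = 60/6 = 10
te_Task 8 = (9 + 4·12 + 15)/6 = 72/6 = 12
te_Task 9 = (2 + 4·5 + 8)/6 = 30/6 = 5

Forward pass:
ES_Task 1 = 0; EF_Task 1 = 10
ES_Task 2 = 0; EF_Task 2 = 2
ES_Task 3 = 0; EF_Task 3 = 10
ES_Task 4 = max(EF_Task 1=10, EF_Task 2=2) = 10; EF_Task 4 = 10+14 = 24
ES_Task 5 = max(EF_Task 1=10, EF_Task 3=10) = 10; EF_Task 5 = 10+12 = 22
ES_Task 6 = 10; EF_Task 6 = 10+9 = 19
ES_Task 7 = 10; EF_Task 7 = 10+10 = 20
ES_Task 8 = max(EF_Task 4=24, EF_Task 5=22) = 24; EF_Task 8 = 24+12 = 36
ES_Task 9 = max(EF_Task 3=10, EF_Task 6=19, EF_Task 7=20, EF_Task 8=36) = 36; EF_Task 9 = 36+5 = 41
Expected project duration μ = 41 weeks. Critical path: Task 1 → Task 4 → Task 8 → Task 9.

41 weeks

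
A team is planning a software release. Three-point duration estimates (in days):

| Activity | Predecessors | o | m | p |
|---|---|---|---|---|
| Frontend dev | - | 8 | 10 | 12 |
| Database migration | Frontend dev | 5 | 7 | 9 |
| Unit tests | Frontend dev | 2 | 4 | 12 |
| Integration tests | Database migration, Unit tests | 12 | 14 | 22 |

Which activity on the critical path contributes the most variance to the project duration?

te_Frontend dev = (8 + 4·10 + 12)/6 = 60/6 = 10; σ²_Frontend dev = ((12−8)/6)² = 0.444
te_Database migration = (5 + 4·7 + 9)/6 = 42/6 = 7; σ²_Database migration = ((9−5)/6)² = 0.444
te_Unit tests = (2 + 4·4 + 12)/6 = 30/6 = 5; σ²_Unit tests = ((12−2)/6)² = 2.778
te_Integration tests = (12 + 4·14 + 22)/6 = 90/6 = 15; σ²_Integration tests = ((22−12)/6)² = 2.778

Forward pass:
ES_Frontend dev = 0; EF_Frontend dev = 10
ES_Database migration = 10; EF_Database migration = 10+7 = 17
ES_Unit tests = 10; EF_Unit tests = 10+5 = 15
ES_Integration tests = max(EF_Database migration=17, EF_Unit tests=15) = 17; EF_Integration tests = 17+15 = 32
Expected project duration μ = 32 days. Critical path: Frontend dev → Database migration → Integration tests.

Variances on critical path: σ²_Frontend dev=0.444, σ²_Database migration=0.444, σ²_Integration tests=2.778.
Largest is σ²_Integration tests = 2.778.

Integration tests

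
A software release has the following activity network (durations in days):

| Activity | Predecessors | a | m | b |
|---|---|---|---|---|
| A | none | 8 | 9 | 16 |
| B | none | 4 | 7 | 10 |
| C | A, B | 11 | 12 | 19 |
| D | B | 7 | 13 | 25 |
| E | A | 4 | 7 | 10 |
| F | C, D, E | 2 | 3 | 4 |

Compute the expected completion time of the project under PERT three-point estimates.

26 days

te_A = (8 + 4·9 + 16)/6 = 60/6 = 10
te_B = (4 + 4·7 + 10)/6 = 42/6 = 7
te_C = (11 + 4·12 + 19)/6 = 78/6 = 13
te_D = (7 + 4·13 + 25)/6 = 84/6 = 14
te_E = (4 + 4·7 + 10)/6 = 42/6 = 7
te_F = (2 + 4·3 + 4)/6 = 18/6 = 3

Forward pass:
ES_A = 0; EF_A = 10
ES_B = 0; EF_B = 7
ES_C = max(EF_A=10, EF_B=7) = 10; EF_C = 10+13 = 23
ES_D = 7; EF_D = 7+14 = 21
ES_E = 10; EF_E = 10+7 = 17
ES_F = max(EF_C=23, EF_D=21, EF_E=17) = 23; EF_F = 23+3 = 26
Expected project duration μ = 26 days. Critical path: A → C → F.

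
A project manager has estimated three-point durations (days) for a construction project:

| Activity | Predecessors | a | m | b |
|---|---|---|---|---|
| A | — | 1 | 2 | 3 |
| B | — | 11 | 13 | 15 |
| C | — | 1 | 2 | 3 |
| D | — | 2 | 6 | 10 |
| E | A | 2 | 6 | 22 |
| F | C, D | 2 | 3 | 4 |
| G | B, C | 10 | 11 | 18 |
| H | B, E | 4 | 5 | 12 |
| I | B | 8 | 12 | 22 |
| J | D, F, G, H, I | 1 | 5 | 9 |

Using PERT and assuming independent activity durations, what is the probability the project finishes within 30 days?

0.359

te_A = (1 + 4·2 + 3)/6 = 12/6 = 2; σ²_A = ((3−1)/6)² = 0.111
te_B = (11 + 4·13 + 15)/6 = 78/6 = 13; σ²_B = ((15−11)/6)² = 0.444
te_C = (1 + 4·2 + 3)/6 = 12/6 = 2; σ²_C = ((3−1)/6)² = 0.111
te_D = (2 + 4·6 + 10)/6 = 36/6 = 6; σ²_D = ((10−2)/6)² = 1.778
te_E = (2 + 4·6 + 22)/6 = 48/6 = 8; σ²_E = ((22−2)/6)² = 11.111
te_F = (2 + 4·3 + 4)/6 = 18/6 = 3; σ²_F = ((4−2)/6)² = 0.111
te_G = (10 + 4·11 + 18)/6 = 72/6 = 12; σ²_G = ((18−10)/6)² = 1.778
te_H = (4 + 4·5 + 12)/6 = 36/6 = 6; σ²_H = ((12−4)/6)² = 1.778
te_I = (8 + 4·12 + 22)/6 = 78/6 = 13; σ²_I = ((22−8)/6)² = 5.444
te_J = (1 + 4·5 + 9)/6 = 30/6 = 5; σ²_J = ((9−1)/6)² = 1.778

Forward pass:
ES_A = 0; EF_A = 2
ES_B = 0; EF_B = 13
ES_C = 0; EF_C = 2
ES_D = 0; EF_D = 6
ES_E = 2; EF_E = 2+8 = 10
ES_F = max(EF_C=2, EF_D=6) = 6; EF_F = 6+3 = 9
ES_G = max(EF_B=13, EF_C=2) = 13; EF_G = 13+12 = 25
ES_H = max(EF_B=13, EF_E=10) = 13; EF_H = 13+6 = 19
ES_I = 13; EF_I = 13+13 = 26
ES_J = max(EF_D=6, EF_F=9, EF_G=25, EF_H=19, EF_I=26) = 26; EF_J = 26+5 = 31
Expected project duration μ = 31 days. Critical path: B → I → J.

Variance along critical path = 0.444 + 5.444 + 1.778 = 7.667; σ = √7.667 = 2.769 days.
Z = (30 − 31) / 2.769 = -0.361
P(T ≤ 30) = Φ(-0.361) ≈ 0.359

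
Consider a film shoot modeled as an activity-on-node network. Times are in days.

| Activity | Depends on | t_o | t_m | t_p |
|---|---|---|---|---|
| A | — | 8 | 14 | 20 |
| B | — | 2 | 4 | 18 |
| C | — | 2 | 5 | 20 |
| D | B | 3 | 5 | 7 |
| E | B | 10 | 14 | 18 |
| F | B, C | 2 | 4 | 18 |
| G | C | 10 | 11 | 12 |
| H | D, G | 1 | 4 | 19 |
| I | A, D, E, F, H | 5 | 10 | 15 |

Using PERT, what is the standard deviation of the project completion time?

4.57 days

te_A = (8 + 4·14 + 20)/6 = 84/6 = 14; σ²_A = ((20−8)/6)² = 4.000
te_B = (2 + 4·4 + 18)/6 = 36/6 = 6; σ²_B = ((18−2)/6)² = 7.111
te_C = (2 + 4·5 + 20)/6 = 42/6 = 7; σ²_C = ((20−2)/6)² = 9.000
te_D = (3 + 4·5 + 7)/6 = 30/6 = 5; σ²_D = ((7−3)/6)² = 0.444
te_E = (10 + 4·14 + 18)/6 = 84/6 = 14; σ²_E = ((18−10)/6)² = 1.778
te_F = (2 + 4·4 + 18)/6 = 36/6 = 6; σ²_F = ((18−2)/6)² = 7.111
te_G = (10 + 4·11 + 12)/6 = 66/6 = 11; σ²_G = ((12−10)/6)² = 0.111
te_H = (1 + 4·4 + 19)/6 = 36/6 = 6; σ²_H = ((19−1)/6)² = 9.000
te_I = (5 + 4·10 + 15)/6 = 60/6 = 10; σ²_I = ((15−5)/6)² = 2.778

Forward pass:
ES_A = 0; EF_A = 14
ES_B = 0; EF_B = 6
ES_C = 0; EF_C = 7
ES_D = 6; EF_D = 6+5 = 11
ES_E = 6; EF_E = 6+14 = 20
ES_F = max(EF_B=6, EF_C=7) = 7; EF_F = 7+6 = 13
ES_G = 7; EF_G = 7+11 = 18
ES_H = max(EF_D=11, EF_G=18) = 18; EF_H = 18+6 = 24
ES_I = max(EF_A=14, EF_D=11, EF_E=20, EF_F=13, EF_H=24) = 24; EF_I = 24+10 = 34
Expected project duration μ = 34 days. Critical path: C → G → H → I.

Variance along critical path = 9.000 + 0.111 + 9.000 + 2.778 = 20.889
σ = √20.889 = 4.570 days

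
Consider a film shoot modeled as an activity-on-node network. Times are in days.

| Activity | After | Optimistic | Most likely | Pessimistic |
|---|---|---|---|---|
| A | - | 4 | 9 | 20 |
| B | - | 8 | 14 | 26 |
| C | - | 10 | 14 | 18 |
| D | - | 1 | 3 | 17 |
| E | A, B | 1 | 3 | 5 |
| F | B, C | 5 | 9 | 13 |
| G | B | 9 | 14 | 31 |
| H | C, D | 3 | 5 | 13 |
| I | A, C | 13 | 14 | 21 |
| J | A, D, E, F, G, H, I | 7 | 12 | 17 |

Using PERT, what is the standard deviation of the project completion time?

te_A = (4 + 4·9 + 20)/6 = 60/6 = 10; σ²_A = ((20−4)/6)² = 7.111
te_B = (8 + 4·14 + 26)/6 = 90/6 = 15; σ²_B = ((26−8)/6)² = 9.000
te_C = (10 + 4·14 + 18)/6 = 84/6 = 14; σ²_C = ((18−10)/6)² = 1.778
te_D = (1 + 4·3 + 17)/6 = 30/6 = 5; σ²_D = ((17−1)/6)² = 7.111
te_E = (1 + 4·3 + 5)/6 = 18/6 = 3; σ²_E = ((5−1)/6)² = 0.444
te_F = (5 + 4·9 + 13)/6 = 54/6 = 9; σ²_F = ((13−5)/6)² = 1.778
te_G = (9 + 4·14 + 31)/6 = 96/6 = 16; σ²_G = ((31−9)/6)² = 13.444
te_H = (3 + 4·5 + 13)/6 = 36/6 = 6; σ²_H = ((13−3)/6)² = 2.778
te_I = (13 + 4·14 + 21)/6 = 90/6 = 15; σ²_I = ((21−13)/6)² = 1.778
te_J = (7 + 4·12 + 17)/6 = 72/6 = 12; σ²_J = ((17−7)/6)² = 2.778

Forward pass:
ES_A = 0; EF_A = 10
ES_B = 0; EF_B = 15
ES_C = 0; EF_C = 14
ES_D = 0; EF_D = 5
ES_E = max(EF_A=10, EF_B=15) = 15; EF_E = 15+3 = 18
ES_F = max(EF_B=15, EF_C=14) = 15; EF_F = 15+9 = 24
ES_G = 15; EF_G = 15+16 = 31
ES_H = max(EF_C=14, EF_D=5) = 14; EF_H = 14+6 = 20
ES_I = max(EF_A=10, EF_C=14) = 14; EF_I = 14+15 = 29
ES_J = max(EF_A=10, EF_D=5, EF_E=18, EF_F=24, EF_G=31, EF_H=20, EF_I=29) = 31; EF_J = 31+12 = 43
Expected project duration μ = 43 days. Critical path: B → G → J.

Variance along critical path = 9.000 + 13.444 + 2.778 = 25.222
σ = √25.222 = 5.022 days

5.02 days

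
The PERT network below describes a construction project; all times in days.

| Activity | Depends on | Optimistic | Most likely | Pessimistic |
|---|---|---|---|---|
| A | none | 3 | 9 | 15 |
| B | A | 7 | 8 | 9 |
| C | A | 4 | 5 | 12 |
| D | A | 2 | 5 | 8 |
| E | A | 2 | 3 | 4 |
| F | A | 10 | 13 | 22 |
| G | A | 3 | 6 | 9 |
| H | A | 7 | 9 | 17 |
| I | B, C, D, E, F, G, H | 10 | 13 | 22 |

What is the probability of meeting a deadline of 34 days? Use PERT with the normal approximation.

0.193

te_A = (3 + 4·9 + 15)/6 = 54/6 = 9; σ²_A = ((15−3)/6)² = 4.000
te_B = (7 + 4·8 + 9)/6 = 48/6 = 8; σ²_B = ((9−7)/6)² = 0.111
te_C = (4 + 4·5 + 12)/6 = 36/6 = 6; σ²_C = ((12−4)/6)² = 1.778
te_D = (2 + 4·5 + 8)/6 = 30/6 = 5; σ²_D = ((8−2)/6)² = 1.000
te_E = (2 + 4·3 + 4)/6 = 18/6 = 3; σ²_E = ((4−2)/6)² = 0.111
te_F = (10 + 4·13 + 22)/6 = 84/6 = 14; σ²_F = ((22−10)/6)² = 4.000
te_G = (3 + 4·6 + 9)/6 = 36/6 = 6; σ²_G = ((9−3)/6)² = 1.000
te_H = (7 + 4·9 + 17)/6 = 60/6 = 10; σ²_H = ((17−7)/6)² = 2.778
te_I = (10 + 4·13 + 22)/6 = 84/6 = 14; σ²_I = ((22−10)/6)² = 4.000

Forward pass:
ES_A = 0; EF_A = 9
ES_B = 9; EF_B = 9+8 = 17
ES_C = 9; EF_C = 9+6 = 15
ES_D = 9; EF_D = 9+5 = 14
ES_E = 9; EF_E = 9+3 = 12
ES_F = 9; EF_F = 9+14 = 23
ES_G = 9; EF_G = 9+6 = 15
ES_H = 9; EF_H = 9+10 = 19
ES_I = max(EF_B=17, EF_C=15, EF_D=14, EF_E=12, EF_F=23, EF_G=15, EF_H=19) = 23; EF_I = 23+14 = 37
Expected project duration μ = 37 days. Critical path: A → F → I.

Variance along critical path = 4.000 + 4.000 + 4.000 = 12.000; σ = √12.000 = 3.464 days.
Z = (34 − 37) / 3.464 = -0.866
P(T ≤ 34) = Φ(-0.866) ≈ 0.193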